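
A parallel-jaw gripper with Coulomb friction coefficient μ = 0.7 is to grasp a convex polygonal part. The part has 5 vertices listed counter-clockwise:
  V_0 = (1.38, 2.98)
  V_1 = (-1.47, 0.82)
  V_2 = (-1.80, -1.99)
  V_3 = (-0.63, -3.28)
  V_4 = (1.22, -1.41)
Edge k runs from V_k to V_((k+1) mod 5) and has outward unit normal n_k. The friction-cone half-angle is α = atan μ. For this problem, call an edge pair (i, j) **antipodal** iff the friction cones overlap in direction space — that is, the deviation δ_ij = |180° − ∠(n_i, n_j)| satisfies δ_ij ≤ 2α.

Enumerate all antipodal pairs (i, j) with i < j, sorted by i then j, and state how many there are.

α = atan 0.7 = 34.99°;  2α = 69.98°
n_0 = (-0.6040, +0.7970)
n_1 = (-0.9932, +0.1166)
n_2 = (-0.7407, -0.6718)
n_3 = (+0.7109, -0.7033)
n_4 = (+0.9993, -0.0364)
  (0,1): δ = 133.86°  ·
  (0,2): δ = 84.95°  ·
  (0,3): δ = 8.15°  ✓
  (0,4): δ = 50.75°  ✓
  (1,2): δ = 131.09°  ·
  (1,3): δ = 37.99°  ✓
  (1,4): δ = 4.61°  ✓
  (2,3): δ = 86.90°  ·
  (2,4): δ = 44.29°  ✓
  (3,4): δ = 137.40°  ·
antipodal pairs: 5

count = 5; pairs: (0,3), (0,4), (1,3), (1,4), (2,4)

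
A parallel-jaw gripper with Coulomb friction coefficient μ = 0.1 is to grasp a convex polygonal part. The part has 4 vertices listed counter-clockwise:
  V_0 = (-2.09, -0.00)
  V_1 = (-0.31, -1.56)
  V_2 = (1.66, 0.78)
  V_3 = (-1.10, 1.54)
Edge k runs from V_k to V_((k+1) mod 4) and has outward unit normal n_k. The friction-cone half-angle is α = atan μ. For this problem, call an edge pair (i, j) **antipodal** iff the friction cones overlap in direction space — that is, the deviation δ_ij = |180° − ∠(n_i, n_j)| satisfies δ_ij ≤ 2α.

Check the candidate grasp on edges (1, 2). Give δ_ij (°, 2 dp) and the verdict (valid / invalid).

α = atan 0.1 = 5.71°;  2α = 11.42°
edge 1: e_1 = (+1.97, +2.34);  n_1 = (+0.7650, -0.6440)
edge 2: e_2 = (-2.76, +0.76);  n_2 = (+0.2655, +0.9641)
∠(n_1, n_2) = 114.70°
δ = |180° − 114.70°| = 65.30°
65.30° > 2α = 11.42°  →  invalid

δ = 65.30°, invalid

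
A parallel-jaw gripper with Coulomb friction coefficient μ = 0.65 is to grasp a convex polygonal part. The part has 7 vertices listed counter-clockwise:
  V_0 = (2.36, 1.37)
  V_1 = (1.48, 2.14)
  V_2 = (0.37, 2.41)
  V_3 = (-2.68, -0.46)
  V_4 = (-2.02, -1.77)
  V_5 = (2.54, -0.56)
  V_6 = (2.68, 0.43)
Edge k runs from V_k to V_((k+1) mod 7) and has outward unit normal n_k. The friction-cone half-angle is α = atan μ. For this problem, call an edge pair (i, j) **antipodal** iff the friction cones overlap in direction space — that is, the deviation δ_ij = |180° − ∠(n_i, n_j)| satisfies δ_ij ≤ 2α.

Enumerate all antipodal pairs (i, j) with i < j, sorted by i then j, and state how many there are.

α = atan 0.65 = 33.02°;  2α = 66.05°
n_0 = (+0.6585, +0.7526)
n_1 = (+0.2364, +0.9717)
n_2 = (-0.6853, +0.7283)
n_3 = (-0.8931, -0.4499)
n_4 = (+0.2565, -0.9666)
n_5 = (+0.9901, -0.1400)
n_6 = (+0.9466, +0.3223)
  (0,1): δ = 152.49°  ·
  (0,2): δ = 95.56°  ·
  (0,3): δ = 22.07°  ✓
  (0,4): δ = 56.05°  ✓
  (0,5): δ = 123.14°  ·
  (0,6): δ = 149.99°  ·
  (1,2): δ = 123.07°  ·
  (1,3): δ = 49.59°  ✓
  (1,4): δ = 28.53°  ✓
  (1,5): δ = 95.62°  ·
  (1,6): δ = 122.47°  ·
  (2,3): δ = 106.52°  ·
  (2,4): δ = 28.40°  ✓
  (2,5): δ = 38.69°  ✓
  (2,6): δ = 65.54°  ✓
  (3,4): δ = 101.88°  ·
  (3,5): δ = 34.79°  ✓
  (3,6): δ = 7.94°  ✓
  (4,5): δ = 112.91°  ·
  (4,6): δ = 86.06°  ·
  (5,6): δ = 153.15°  ·
antipodal pairs: 9

count = 9; pairs: (0,3), (0,4), (1,3), (1,4), (2,4), (2,5), (2,6), (3,5), (3,6)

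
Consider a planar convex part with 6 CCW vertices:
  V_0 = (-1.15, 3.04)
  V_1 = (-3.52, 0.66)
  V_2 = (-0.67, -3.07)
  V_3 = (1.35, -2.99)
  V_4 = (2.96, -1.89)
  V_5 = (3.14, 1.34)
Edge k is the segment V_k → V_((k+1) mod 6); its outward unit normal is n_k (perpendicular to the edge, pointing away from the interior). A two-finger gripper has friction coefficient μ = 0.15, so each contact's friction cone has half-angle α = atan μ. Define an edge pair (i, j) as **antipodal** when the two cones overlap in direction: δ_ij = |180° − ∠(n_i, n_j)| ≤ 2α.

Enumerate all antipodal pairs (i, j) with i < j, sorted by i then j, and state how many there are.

count = 1; pairs: (0,3)

α = atan 0.15 = 8.53°;  2α = 17.06°
n_0 = (-0.7086, +0.7056)
n_1 = (-0.7946, -0.6071)
n_2 = (+0.0396, -0.9992)
n_3 = (+0.5641, -0.8257)
n_4 = (+0.9985, -0.0556)
n_5 = (+0.3684, +0.9297)
  (0,1): δ = 97.74°  ·
  (0,2): δ = 42.85°  ·
  (0,3): δ = 10.78°  ✓
  (0,4): δ = 41.69°  ·
  (0,5): δ = 113.26°  ·
  (1,2): δ = 125.11°  ·
  (1,3): δ = 93.04°  ·
  (1,4): δ = 40.57°  ·
  (1,5): δ = 31.00°  ·
  (2,3): δ = 147.93°  ·
  (2,4): δ = 95.46°  ·
  (2,5): δ = 23.88°  ·
  (3,4): δ = 127.53°  ·
  (3,5): δ = 55.96°  ·
  (4,5): δ = 108.43°  ·
antipodal pairs: 1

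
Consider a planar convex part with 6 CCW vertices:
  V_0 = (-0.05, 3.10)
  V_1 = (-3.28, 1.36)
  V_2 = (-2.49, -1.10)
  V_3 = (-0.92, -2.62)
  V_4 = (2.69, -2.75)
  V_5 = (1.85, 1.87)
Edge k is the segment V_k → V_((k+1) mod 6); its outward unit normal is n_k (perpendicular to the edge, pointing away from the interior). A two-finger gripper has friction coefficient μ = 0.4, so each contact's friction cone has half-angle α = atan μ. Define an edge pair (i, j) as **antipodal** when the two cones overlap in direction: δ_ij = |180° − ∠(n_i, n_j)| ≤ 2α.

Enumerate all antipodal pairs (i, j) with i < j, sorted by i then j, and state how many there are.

α = atan 0.4 = 21.80°;  2α = 43.60°
n_0 = (-0.4743, +0.8804)
n_1 = (-0.9521, -0.3058)
n_2 = (-0.6956, -0.7185)
n_3 = (-0.0360, -0.9994)
n_4 = (+0.9839, +0.1789)
n_5 = (+0.5434, +0.8395)
  (0,1): δ = 100.51°  ·
  (0,2): δ = 72.38°  ·
  (0,3): δ = 30.37°  ✓
  (0,4): δ = 71.99°  ·
  (0,5): δ = 118.77°  ·
  (1,2): δ = 151.88°  ·
  (1,3): δ = 109.87°  ·
  (1,4): δ = 7.50°  ✓
  (1,5): δ = 39.28°  ✓
  (2,3): δ = 137.99°  ·
  (2,4): δ = 35.62°  ✓
  (2,5): δ = 11.16°  ✓
  (3,4): δ = 77.63°  ·
  (3,5): δ = 30.86°  ✓
  (4,5): δ = 133.22°  ·
antipodal pairs: 6

count = 6; pairs: (0,3), (1,4), (1,5), (2,4), (2,5), (3,5)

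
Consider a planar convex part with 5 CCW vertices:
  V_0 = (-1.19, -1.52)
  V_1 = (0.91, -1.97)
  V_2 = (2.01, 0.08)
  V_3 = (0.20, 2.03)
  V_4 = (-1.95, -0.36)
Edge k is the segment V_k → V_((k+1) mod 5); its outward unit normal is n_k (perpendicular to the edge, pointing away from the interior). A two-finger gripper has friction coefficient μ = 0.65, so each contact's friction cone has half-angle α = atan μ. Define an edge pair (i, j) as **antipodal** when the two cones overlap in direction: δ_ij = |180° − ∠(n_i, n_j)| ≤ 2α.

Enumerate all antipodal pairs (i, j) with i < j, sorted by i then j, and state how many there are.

α = atan 0.65 = 33.02°;  2α = 66.05°
n_0 = (-0.2095, -0.9778)
n_1 = (+0.8812, -0.4728)
n_2 = (+0.7329, +0.6803)
n_3 = (-0.7434, +0.6688)
n_4 = (-0.8365, -0.5480)
  (0,1): δ = 106.12°  ·
  (0,2): δ = 35.04°  ✓
  (0,3): δ = 60.12°  ✓
  (0,4): δ = 135.33°  ·
  (1,2): δ = 108.92°  ·
  (1,3): δ = 13.76°  ✓
  (1,4): δ = 61.45°  ✓
  (2,3): δ = 84.84°  ·
  (2,4): δ = 9.64°  ✓
  (3,4): δ = 104.79°  ·
antipodal pairs: 5

count = 5; pairs: (0,2), (0,3), (1,3), (1,4), (2,4)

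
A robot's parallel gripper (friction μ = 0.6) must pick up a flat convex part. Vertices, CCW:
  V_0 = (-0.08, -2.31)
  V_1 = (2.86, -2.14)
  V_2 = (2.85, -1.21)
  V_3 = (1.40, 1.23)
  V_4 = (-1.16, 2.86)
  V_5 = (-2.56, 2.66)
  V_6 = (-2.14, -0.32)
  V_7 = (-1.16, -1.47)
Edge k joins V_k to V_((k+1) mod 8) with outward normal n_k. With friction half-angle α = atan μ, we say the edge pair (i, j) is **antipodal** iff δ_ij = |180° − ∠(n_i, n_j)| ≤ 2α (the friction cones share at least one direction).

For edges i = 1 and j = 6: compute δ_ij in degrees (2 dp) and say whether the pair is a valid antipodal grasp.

α = atan 0.6 = 30.96°;  2α = 61.93°
edge 1: e_1 = (-0.01, +0.93);  n_1 = (+0.9999, +0.0108)
edge 6: e_6 = (+0.98, -1.15);  n_6 = (-0.7611, -0.6486)
∠(n_1, n_6) = 140.18°
δ = |180° − 140.18°| = 39.82°
39.82° ≤ 2α = 61.93°  →  valid

δ = 39.82°, valid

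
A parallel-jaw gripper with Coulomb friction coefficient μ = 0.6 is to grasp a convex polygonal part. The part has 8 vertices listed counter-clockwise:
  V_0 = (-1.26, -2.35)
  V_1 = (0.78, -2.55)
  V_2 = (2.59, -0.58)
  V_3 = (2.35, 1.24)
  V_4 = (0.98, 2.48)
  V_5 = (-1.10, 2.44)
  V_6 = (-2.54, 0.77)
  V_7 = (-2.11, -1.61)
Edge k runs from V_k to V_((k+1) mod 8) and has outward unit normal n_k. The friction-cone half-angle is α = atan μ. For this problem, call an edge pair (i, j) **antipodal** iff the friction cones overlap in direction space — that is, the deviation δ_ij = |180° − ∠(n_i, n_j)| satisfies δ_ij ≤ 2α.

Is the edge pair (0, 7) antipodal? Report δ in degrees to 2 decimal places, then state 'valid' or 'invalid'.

α = atan 0.6 = 30.96°;  2α = 61.93°
edge 0: e_0 = (+2.04, -0.20);  n_0 = (-0.0976, -0.9952)
edge 7: e_7 = (+0.85, -0.74);  n_7 = (-0.6566, -0.7542)
∠(n_0, n_7) = 35.44°
δ = |180° − 35.44°| = 144.56°
144.56° > 2α = 61.93°  →  invalid

δ = 144.56°, invalid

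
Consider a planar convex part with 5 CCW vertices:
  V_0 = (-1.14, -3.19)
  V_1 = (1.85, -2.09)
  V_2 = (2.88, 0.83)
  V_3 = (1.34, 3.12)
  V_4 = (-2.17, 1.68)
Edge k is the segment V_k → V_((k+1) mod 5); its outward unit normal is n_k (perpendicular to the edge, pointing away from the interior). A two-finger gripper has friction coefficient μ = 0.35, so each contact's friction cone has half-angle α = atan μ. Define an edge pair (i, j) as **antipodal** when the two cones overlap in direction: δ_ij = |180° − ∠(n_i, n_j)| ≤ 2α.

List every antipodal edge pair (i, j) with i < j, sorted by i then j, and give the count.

α = atan 0.35 = 19.29°;  2α = 38.58°
n_0 = (+0.3453, -0.9385)
n_1 = (+0.9430, -0.3327)
n_2 = (+0.8298, +0.5580)
n_3 = (-0.3796, +0.9252)
n_4 = (-0.9784, -0.2069)
  (0,1): δ = 129.63°  ·
  (0,2): δ = 76.28°  ·
  (0,3): δ = 2.11°  ✓
  (0,4): δ = 81.74°  ·
  (1,2): δ = 126.65°  ·
  (1,3): δ = 48.26°  ·
  (1,4): δ = 31.37°  ✓
  (2,3): δ = 101.61°  ·
  (2,4): δ = 21.98°  ✓
  (3,4): δ = 100.36°  ·
antipodal pairs: 3

count = 3; pairs: (0,3), (1,4), (2,4)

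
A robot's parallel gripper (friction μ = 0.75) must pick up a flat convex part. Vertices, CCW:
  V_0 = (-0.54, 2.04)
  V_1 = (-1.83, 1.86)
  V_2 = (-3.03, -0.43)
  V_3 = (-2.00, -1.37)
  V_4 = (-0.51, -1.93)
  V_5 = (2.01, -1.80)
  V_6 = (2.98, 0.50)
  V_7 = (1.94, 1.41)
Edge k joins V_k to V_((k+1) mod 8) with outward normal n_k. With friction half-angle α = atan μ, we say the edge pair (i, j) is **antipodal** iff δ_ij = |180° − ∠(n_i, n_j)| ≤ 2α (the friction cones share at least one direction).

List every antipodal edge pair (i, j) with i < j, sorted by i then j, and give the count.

α = atan 0.75 = 36.87°;  2α = 73.74°
n_0 = (-0.1382, +0.9904)
n_1 = (-0.8858, +0.4642)
n_2 = (-0.6741, -0.7386)
n_3 = (-0.3518, -0.9361)
n_4 = (+0.0515, -0.9987)
n_5 = (+0.9214, -0.3886)
n_6 = (+0.6585, +0.7526)
n_7 = (+0.2462, +0.9692)
  (0,1): δ = 125.60°  ·
  (0,2): δ = 50.33°  ✓
  (0,3): δ = 28.54°  ✓
  (0,4): δ = 4.99°  ✓
  (0,5): δ = 59.19°  ✓
  (0,6): δ = 130.87°  ·
  (0,7): δ = 157.80°  ·
  (1,2): δ = 104.73°  ·
  (1,3): δ = 82.94°  ·
  (1,4): δ = 59.39°  ✓
  (1,5): δ = 4.79°  ✓
  (1,6): δ = 76.47°  ·
  (1,7): δ = 103.40°  ·
  (2,3): δ = 158.21°  ·
  (2,4): δ = 134.66°  ·
  (2,5): δ = 70.48°  ✓
  (2,6): δ = 1.20°  ✓
  (2,7): δ = 28.13°  ✓
  (3,4): δ = 156.45°  ·
  (3,5): δ = 92.27°  ·
  (3,6): δ = 20.59°  ✓
  (3,7): δ = 6.34°  ✓
  (4,5): δ = 115.82°  ·
  (4,6): δ = 44.14°  ✓
  (4,7): δ = 17.21°  ✓
  (5,6): δ = 108.32°  ·
  (5,7): δ = 81.39°  ·
  (6,7): δ = 153.07°  ·
antipodal pairs: 13

count = 13; pairs: (0,2), (0,3), (0,4), (0,5), (1,4), (1,5), (2,5), (2,6), (2,7), (3,6), (3,7), (4,6), (4,7)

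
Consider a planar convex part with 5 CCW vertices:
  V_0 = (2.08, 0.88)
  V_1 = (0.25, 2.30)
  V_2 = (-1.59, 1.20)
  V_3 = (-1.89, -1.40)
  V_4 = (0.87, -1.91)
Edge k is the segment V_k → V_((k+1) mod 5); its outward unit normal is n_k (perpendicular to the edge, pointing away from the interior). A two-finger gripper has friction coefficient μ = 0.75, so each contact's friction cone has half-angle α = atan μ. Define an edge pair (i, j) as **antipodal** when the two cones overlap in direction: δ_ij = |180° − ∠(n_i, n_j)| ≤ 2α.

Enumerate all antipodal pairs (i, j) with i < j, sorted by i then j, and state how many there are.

α = atan 0.75 = 36.87°;  2α = 73.74°
n_0 = (+0.6130, +0.7900)
n_1 = (-0.5131, +0.8583)
n_2 = (-0.9934, +0.1146)
n_3 = (-0.1817, -0.9834)
n_4 = (+0.9174, -0.3979)
  (0,1): δ = 111.32°  ·
  (0,2): δ = 58.77°  ✓
  (0,3): δ = 27.34°  ✓
  (0,4): δ = 104.36°  ·
  (1,2): δ = 127.45°  ·
  (1,3): δ = 41.34°  ✓
  (1,4): δ = 35.68°  ✓
  (2,3): δ = 93.89°  ·
  (2,4): δ = 16.86°  ✓
  (3,4): δ = 102.98°  ·
antipodal pairs: 5

count = 5; pairs: (0,2), (0,3), (1,3), (1,4), (2,4)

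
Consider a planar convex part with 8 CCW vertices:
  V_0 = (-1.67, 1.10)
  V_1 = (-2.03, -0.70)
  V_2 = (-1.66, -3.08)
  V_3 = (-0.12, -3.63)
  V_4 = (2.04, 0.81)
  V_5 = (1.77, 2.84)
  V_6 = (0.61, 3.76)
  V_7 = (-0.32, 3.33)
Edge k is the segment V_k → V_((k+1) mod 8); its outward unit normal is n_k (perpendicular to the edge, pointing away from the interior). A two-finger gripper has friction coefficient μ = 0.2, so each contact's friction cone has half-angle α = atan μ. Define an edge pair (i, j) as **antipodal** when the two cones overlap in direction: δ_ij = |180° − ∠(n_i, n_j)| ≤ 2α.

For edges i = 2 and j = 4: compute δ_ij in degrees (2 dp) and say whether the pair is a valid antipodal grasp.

α = atan 0.2 = 11.31°;  2α = 22.62°
edge 2: e_2 = (+1.54, -0.55);  n_2 = (-0.3363, -0.9417)
edge 4: e_4 = (-0.27, +2.03);  n_4 = (+0.9913, +0.1318)
∠(n_2, n_4) = 117.23°
δ = |180° − 117.23°| = 62.77°
62.77° > 2α = 22.62°  →  invalid

δ = 62.77°, invalid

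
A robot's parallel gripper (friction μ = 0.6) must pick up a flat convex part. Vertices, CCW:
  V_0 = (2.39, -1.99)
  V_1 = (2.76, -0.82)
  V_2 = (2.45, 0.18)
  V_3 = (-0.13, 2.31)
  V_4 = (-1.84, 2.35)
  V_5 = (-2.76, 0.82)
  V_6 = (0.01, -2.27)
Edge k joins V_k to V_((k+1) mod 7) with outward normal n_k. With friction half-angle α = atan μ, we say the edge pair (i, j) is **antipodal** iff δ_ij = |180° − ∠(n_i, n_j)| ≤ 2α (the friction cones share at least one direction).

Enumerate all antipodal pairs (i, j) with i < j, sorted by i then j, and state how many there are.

count = 9; pairs: (0,4), (0,5), (1,4), (1,5), (2,5), (2,6), (3,5), (3,6), (4,6)

α = atan 0.6 = 30.96°;  2α = 61.93°
n_0 = (+0.9535, -0.3015)
n_1 = (+0.9552, +0.2961)
n_2 = (+0.6366, +0.7712)
n_3 = (+0.0234, +0.9997)
n_4 = (-0.8570, +0.5153)
n_5 = (-0.7446, -0.6675)
n_6 = (+0.1168, -0.9932)
  (0,1): δ = 145.23°  ·
  (0,2): δ = 111.99°  ·
  (0,3): δ = 73.79°  ·
  (0,4): δ = 13.47°  ✓
  (0,5): δ = 59.42°  ✓
  (0,6): δ = 114.26°  ·
  (1,2): δ = 146.77°  ·
  (1,3): δ = 108.56°  ·
  (1,4): δ = 48.24°  ✓
  (1,5): δ = 24.65°  ✓
  (1,6): δ = 79.49°  ·
  (2,3): δ = 141.80°  ·
  (2,4): δ = 81.48°  ·
  (2,5): δ = 8.58°  ✓
  (2,6): δ = 46.25°  ✓
  (3,4): δ = 119.68°  ·
  (3,5): δ = 46.79°  ✓
  (3,6): δ = 8.05°  ✓
  (4,5): δ = 107.11°  ·
  (4,6): δ = 52.27°  ✓
  (5,6): δ = 125.16°  ·
antipodal pairs: 9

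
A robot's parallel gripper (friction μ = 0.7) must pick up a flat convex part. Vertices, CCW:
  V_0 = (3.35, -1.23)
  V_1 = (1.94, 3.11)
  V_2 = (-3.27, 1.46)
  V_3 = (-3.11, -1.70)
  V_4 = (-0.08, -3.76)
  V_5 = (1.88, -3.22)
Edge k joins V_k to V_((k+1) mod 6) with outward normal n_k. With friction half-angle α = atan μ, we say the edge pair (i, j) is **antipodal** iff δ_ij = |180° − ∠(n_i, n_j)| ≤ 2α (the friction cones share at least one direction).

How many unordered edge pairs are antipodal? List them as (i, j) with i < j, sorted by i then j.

α = atan 0.7 = 34.99°;  2α = 69.98°
n_0 = (+0.9511, +0.3090)
n_1 = (-0.3019, +0.9533)
n_2 = (-0.9987, -0.0506)
n_3 = (-0.5622, -0.8270)
n_4 = (+0.2656, -0.9641)
n_5 = (+0.8043, -0.5942)
  (0,1): δ = 90.43°  ·
  (0,2): δ = 15.10°  ✓
  (0,3): δ = 37.79°  ✓
  (0,4): δ = 87.41°  ·
  (0,5): δ = 125.55°  ·
  (1,2): δ = 104.67°  ·
  (1,3): δ = 51.78°  ✓
  (1,4): δ = 2.17°  ✓
  (1,5): δ = 35.97°  ✓
  (2,3): δ = 127.11°  ·
  (2,4): δ = 77.50°  ·
  (2,5): δ = 39.35°  ✓
  (3,4): δ = 130.39°  ·
  (3,5): δ = 92.24°  ·
  (4,5): δ = 141.86°  ·
antipodal pairs: 6

count = 6; pairs: (0,2), (0,3), (1,3), (1,4), (1,5), (2,5)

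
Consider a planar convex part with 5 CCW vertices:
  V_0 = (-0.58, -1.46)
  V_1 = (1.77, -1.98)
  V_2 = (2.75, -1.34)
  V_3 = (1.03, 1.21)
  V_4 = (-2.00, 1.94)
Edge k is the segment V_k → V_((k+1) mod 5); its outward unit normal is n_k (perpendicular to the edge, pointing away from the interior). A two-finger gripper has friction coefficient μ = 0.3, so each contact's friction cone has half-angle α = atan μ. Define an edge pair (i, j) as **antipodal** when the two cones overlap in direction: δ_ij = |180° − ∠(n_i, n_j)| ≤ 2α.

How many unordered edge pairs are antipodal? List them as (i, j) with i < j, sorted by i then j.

count = 2; pairs: (0,3), (2,4)

α = atan 0.3 = 16.70°;  2α = 33.40°
n_0 = (-0.2161, -0.9764)
n_1 = (+0.5468, -0.8373)
n_2 = (+0.8290, +0.5592)
n_3 = (+0.2342, +0.9722)
n_4 = (-0.9228, -0.3854)
  (0,1): δ = 134.38°  ·
  (0,2): δ = 43.52°  ·
  (0,3): δ = 1.07°  ✓
  (0,4): δ = 125.14°  ·
  (1,2): δ = 89.15°  ·
  (1,3): δ = 46.69°  ·
  (1,4): δ = 79.52°  ·
  (2,3): δ = 137.55°  ·
  (2,4): δ = 11.33°  ✓
  (3,4): δ = 53.79°  ·
antipodal pairs: 2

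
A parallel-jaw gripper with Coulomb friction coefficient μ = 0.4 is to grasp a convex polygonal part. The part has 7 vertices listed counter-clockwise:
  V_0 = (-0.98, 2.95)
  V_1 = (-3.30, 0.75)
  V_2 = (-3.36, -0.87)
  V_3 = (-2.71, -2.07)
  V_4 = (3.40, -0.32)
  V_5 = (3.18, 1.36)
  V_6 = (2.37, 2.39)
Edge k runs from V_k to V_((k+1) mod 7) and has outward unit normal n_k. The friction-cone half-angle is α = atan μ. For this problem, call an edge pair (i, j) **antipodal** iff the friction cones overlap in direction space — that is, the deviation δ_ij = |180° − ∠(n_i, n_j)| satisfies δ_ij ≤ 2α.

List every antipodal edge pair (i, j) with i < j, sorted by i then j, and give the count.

count = 6; pairs: (0,3), (1,4), (1,5), (2,4), (2,5), (3,6)

α = atan 0.4 = 21.80°;  2α = 43.60°
n_0 = (-0.6881, +0.7256)
n_1 = (-0.9993, +0.0370)
n_2 = (-0.8793, -0.4763)
n_3 = (+0.2753, -0.9613)
n_4 = (+0.9915, +0.1298)
n_5 = (+0.7861, +0.6182)
n_6 = (+0.1649, +0.9863)
  (0,1): δ = 135.60°  ·
  (0,2): δ = 105.04°  ·
  (0,3): δ = 27.50°  ✓
  (0,4): δ = 53.98°  ·
  (0,5): δ = 84.70°  ·
  (0,6): δ = 127.03°  ·
  (1,2): δ = 149.44°  ·
  (1,3): δ = 71.90°  ·
  (1,4): δ = 9.58°  ✓
  (1,5): δ = 40.30°  ✓
  (1,6): δ = 82.63°  ·
  (2,3): δ = 102.46°  ·
  (2,4): δ = 20.98°  ✓
  (2,5): δ = 9.74°  ✓
  (2,6): δ = 52.07°  ·
  (3,4): δ = 98.52°  ·
  (3,5): δ = 67.80°  ·
  (3,6): δ = 25.47°  ✓
  (4,5): δ = 149.28°  ·
  (4,6): δ = 106.95°  ·
  (5,6): δ = 137.67°  ·
antipodal pairs: 6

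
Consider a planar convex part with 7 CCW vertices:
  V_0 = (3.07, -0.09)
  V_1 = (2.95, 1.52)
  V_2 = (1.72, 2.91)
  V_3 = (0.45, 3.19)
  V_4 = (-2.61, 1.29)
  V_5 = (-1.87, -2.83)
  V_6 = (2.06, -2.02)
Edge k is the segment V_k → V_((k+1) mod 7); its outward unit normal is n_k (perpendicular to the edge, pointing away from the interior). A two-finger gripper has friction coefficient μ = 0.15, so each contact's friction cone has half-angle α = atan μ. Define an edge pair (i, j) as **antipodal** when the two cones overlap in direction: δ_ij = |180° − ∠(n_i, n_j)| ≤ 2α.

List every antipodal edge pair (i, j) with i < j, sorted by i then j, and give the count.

α = atan 0.15 = 8.53°;  2α = 17.06°
n_0 = (+0.9972, +0.0743)
n_1 = (+0.7489, +0.6627)
n_2 = (+0.2153, +0.9765)
n_3 = (-0.5275, +0.8496)
n_4 = (-0.9842, -0.1768)
n_5 = (+0.2019, -0.9794)
n_6 = (+0.8860, -0.4637)
  (0,1): δ = 142.76°  ·
  (0,2): δ = 106.70°  ·
  (0,3): δ = 62.43°  ·
  (0,4): δ = 5.92°  ✓
  (0,5): δ = 97.38°  ·
  (0,6): δ = 148.11°  ·
  (1,2): δ = 143.94°  ·
  (1,3): δ = 99.67°  ·
  (1,4): δ = 31.32°  ·
  (1,5): δ = 60.14°  ·
  (1,6): δ = 110.87°  ·
  (2,3): δ = 135.73°  ·
  (2,4): δ = 67.38°  ·
  (2,5): δ = 24.08°  ·
  (2,6): δ = 74.81°  ·
  (3,4): δ = 111.65°  ·
  (3,5): δ = 20.19°  ·
  (3,6): δ = 30.54°  ·
  (4,5): δ = 88.54°  ·
  (4,6): δ = 37.81°  ·
  (5,6): δ = 129.27°  ·
antipodal pairs: 1

count = 1; pairs: (0,4)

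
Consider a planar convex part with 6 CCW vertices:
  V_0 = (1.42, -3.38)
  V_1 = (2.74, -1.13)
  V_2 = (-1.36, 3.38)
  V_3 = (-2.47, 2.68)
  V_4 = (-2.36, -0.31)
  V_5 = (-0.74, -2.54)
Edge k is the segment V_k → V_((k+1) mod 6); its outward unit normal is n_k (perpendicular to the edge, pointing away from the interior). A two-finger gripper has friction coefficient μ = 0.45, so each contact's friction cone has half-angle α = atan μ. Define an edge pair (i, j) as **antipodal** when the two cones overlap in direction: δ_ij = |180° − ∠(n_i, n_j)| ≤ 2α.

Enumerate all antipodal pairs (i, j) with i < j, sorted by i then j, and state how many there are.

α = atan 0.45 = 24.23°;  2α = 48.46°
n_0 = (+0.8625, -0.5060)
n_1 = (+0.7399, +0.6727)
n_2 = (-0.5334, +0.8459)
n_3 = (-0.9993, -0.0368)
n_4 = (-0.8090, -0.5877)
n_5 = (-0.3624, -0.9320)
  (0,1): δ = 107.33°  ·
  (0,2): δ = 27.36°  ✓
  (0,3): δ = 32.51°  ✓
  (0,4): δ = 66.40°  ·
  (0,5): δ = 99.15°  ·
  (1,2): δ = 100.04°  ·
  (1,3): δ = 40.17°  ✓
  (1,4): δ = 6.28°  ✓
  (1,5): δ = 26.48°  ✓
  (2,3): δ = 120.13°  ·
  (2,4): δ = 86.24°  ·
  (2,5): δ = 53.49°  ·
  (3,4): δ = 146.11°  ·
  (3,5): δ = 113.36°  ·
  (4,5): δ = 147.25°  ·
antipodal pairs: 5

count = 5; pairs: (0,2), (0,3), (1,3), (1,4), (1,5)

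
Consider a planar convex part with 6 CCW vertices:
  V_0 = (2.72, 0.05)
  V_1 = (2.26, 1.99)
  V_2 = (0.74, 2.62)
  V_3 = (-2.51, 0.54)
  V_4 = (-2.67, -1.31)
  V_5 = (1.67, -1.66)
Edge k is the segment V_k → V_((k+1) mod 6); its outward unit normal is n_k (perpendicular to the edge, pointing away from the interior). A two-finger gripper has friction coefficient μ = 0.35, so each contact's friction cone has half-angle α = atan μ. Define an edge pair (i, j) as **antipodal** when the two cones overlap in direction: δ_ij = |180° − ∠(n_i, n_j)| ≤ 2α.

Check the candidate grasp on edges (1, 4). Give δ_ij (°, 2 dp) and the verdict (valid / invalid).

δ = 17.90°, valid

α = atan 0.35 = 19.29°;  2α = 38.58°
edge 1: e_1 = (-1.52, +0.63);  n_1 = (+0.3829, +0.9238)
edge 4: e_4 = (+4.34, -0.35);  n_4 = (-0.0804, -0.9968)
∠(n_1, n_4) = 162.10°
δ = |180° − 162.10°| = 17.90°
17.90° ≤ 2α = 38.58°  →  valid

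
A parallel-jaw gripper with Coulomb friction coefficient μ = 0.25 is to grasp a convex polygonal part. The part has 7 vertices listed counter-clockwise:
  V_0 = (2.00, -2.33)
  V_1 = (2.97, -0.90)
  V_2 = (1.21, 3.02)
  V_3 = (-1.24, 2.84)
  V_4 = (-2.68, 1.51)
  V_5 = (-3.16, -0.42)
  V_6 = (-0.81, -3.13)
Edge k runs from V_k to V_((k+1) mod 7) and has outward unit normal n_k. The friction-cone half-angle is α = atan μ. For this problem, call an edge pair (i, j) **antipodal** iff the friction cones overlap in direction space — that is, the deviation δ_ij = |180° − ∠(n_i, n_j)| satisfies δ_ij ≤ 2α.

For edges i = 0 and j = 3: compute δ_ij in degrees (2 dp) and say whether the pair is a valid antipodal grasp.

α = atan 0.25 = 14.04°;  2α = 28.07°
edge 0: e_0 = (+0.97, +1.43);  n_0 = (+0.8276, -0.5614)
edge 3: e_3 = (-1.44, -1.33);  n_3 = (-0.6785, +0.7346)
∠(n_0, n_3) = 166.88°
δ = |180° − 166.88°| = 13.12°
13.12° ≤ 2α = 28.07°  →  valid

δ = 13.12°, valid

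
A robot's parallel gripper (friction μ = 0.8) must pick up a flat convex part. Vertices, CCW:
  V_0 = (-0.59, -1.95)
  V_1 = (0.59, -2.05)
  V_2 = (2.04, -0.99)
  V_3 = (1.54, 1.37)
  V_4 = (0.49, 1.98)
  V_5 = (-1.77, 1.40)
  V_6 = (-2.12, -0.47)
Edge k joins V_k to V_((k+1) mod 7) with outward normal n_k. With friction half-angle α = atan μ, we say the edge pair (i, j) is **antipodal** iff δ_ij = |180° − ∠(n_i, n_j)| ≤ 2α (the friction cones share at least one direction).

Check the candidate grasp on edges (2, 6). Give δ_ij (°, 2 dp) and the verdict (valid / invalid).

δ = 33.99°, valid

α = atan 0.8 = 38.66°;  2α = 77.32°
edge 2: e_2 = (-0.50, +2.36);  n_2 = (+0.9783, +0.2073)
edge 6: e_6 = (+1.53, -1.48);  n_6 = (-0.6953, -0.7188)
∠(n_2, n_6) = 146.01°
δ = |180° − 146.01°| = 33.99°
33.99° ≤ 2α = 77.32°  →  valid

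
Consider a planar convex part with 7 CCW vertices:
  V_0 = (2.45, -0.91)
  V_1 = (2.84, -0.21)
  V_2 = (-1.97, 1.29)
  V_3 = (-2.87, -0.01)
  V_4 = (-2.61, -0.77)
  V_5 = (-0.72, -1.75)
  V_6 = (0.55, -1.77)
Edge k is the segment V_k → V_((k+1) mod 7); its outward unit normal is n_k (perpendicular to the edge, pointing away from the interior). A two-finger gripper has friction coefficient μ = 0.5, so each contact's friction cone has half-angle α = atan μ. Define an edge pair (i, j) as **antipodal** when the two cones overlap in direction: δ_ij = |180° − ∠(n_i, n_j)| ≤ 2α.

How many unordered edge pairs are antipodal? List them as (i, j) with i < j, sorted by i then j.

α = atan 0.5 = 26.57°;  2α = 53.13°
n_0 = (+0.8736, -0.4867)
n_1 = (+0.2977, +0.9547)
n_2 = (-0.8222, +0.5692)
n_3 = (-0.9462, -0.3237)
n_4 = (-0.4603, -0.8878)
n_5 = (-0.0157, -0.9999)
n_6 = (+0.4124, -0.9110)
  (0,1): δ = 78.20°  ·
  (0,2): δ = 5.57°  ✓
  (0,3): δ = 48.01°  ✓
  (0,4): δ = 91.72°  ·
  (0,5): δ = 118.22°  ·
  (0,6): δ = 143.48°  ·
  (1,2): δ = 107.38°  ·
  (1,3): δ = 53.79°  ·
  (1,4): δ = 10.09°  ✓
  (1,5): δ = 16.42°  ✓
  (1,6): δ = 41.67°  ✓
  (2,3): δ = 126.42°  ·
  (2,4): δ = 82.71°  ·
  (2,5): δ = 56.21°  ·
  (2,6): δ = 30.95°  ✓
  (3,4): δ = 136.29°  ·
  (3,5): δ = 109.79°  ·
  (3,6): δ = 84.53°  ·
  (4,5): δ = 153.49°  ·
  (4,6): δ = 128.24°  ·
  (5,6): δ = 154.74°  ·
antipodal pairs: 6

count = 6; pairs: (0,2), (0,3), (1,4), (1,5), (1,6), (2,6)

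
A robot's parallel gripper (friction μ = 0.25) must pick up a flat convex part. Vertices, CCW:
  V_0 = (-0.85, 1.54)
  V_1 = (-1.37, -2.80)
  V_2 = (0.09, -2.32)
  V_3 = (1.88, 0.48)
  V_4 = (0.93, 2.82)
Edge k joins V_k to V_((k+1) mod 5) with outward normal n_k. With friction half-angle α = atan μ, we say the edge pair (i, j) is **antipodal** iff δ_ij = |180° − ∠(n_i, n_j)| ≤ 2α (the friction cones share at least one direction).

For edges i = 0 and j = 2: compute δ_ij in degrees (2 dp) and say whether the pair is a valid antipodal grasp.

δ = 25.76°, valid

α = atan 0.25 = 14.04°;  2α = 28.07°
edge 0: e_0 = (-0.52, -4.34);  n_0 = (-0.9929, +0.1190)
edge 2: e_2 = (+1.79, +2.80);  n_2 = (+0.8425, -0.5386)
∠(n_0, n_2) = 154.24°
δ = |180° − 154.24°| = 25.76°
25.76° ≤ 2α = 28.07°  →  valid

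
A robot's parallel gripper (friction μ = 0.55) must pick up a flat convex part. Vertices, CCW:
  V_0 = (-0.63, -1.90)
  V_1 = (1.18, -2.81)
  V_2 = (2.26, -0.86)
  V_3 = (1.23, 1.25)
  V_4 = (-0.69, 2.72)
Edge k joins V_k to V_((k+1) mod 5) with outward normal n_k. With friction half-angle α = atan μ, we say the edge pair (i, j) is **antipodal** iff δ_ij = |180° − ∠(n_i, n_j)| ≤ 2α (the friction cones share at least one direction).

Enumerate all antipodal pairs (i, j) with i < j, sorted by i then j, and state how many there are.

α = atan 0.55 = 28.81°;  2α = 57.62°
n_0 = (-0.4492, -0.8934)
n_1 = (+0.8748, -0.4845)
n_2 = (+0.8986, +0.4387)
n_3 = (+0.6079, +0.7940)
n_4 = (-0.9999, -0.0130)
  (0,1): δ = 92.29°  ·
  (0,2): δ = 37.29°  ✓
  (0,3): δ = 10.75°  ✓
  (0,4): δ = 117.44°  ·
  (1,2): δ = 125.00°  ·
  (1,3): δ = 98.46°  ·
  (1,4): δ = 29.72°  ✓
  (2,3): δ = 153.46°  ·
  (2,4): δ = 25.28°  ✓
  (3,4): δ = 51.82°  ✓
antipodal pairs: 5

count = 5; pairs: (0,2), (0,3), (1,4), (2,4), (3,4)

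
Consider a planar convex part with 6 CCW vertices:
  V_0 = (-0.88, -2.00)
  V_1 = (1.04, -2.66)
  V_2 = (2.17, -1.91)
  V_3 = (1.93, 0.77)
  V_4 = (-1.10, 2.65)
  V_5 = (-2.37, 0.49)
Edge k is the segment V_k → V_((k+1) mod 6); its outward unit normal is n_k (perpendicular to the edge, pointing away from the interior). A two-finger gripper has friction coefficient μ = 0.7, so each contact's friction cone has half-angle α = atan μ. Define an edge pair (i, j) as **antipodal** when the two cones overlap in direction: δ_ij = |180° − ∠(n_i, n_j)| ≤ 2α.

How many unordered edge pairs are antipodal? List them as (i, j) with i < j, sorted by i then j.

α = atan 0.7 = 34.99°;  2α = 69.98°
n_0 = (-0.3251, -0.9457)
n_1 = (+0.5530, -0.8332)
n_2 = (+0.9960, +0.0892)
n_3 = (+0.5272, +0.8497)
n_4 = (-0.8620, +0.5068)
n_5 = (-0.8581, -0.5135)
  (0,1): δ = 127.46°  ·
  (0,2): δ = 65.91°  ✓
  (0,3): δ = 12.85°  ✓
  (0,4): δ = 78.52°  ·
  (0,5): δ = 139.87°  ·
  (1,2): δ = 118.46°  ·
  (1,3): δ = 65.39°  ✓
  (1,4): δ = 25.97°  ✓
  (1,5): δ = 87.32°  ·
  (2,3): δ = 126.94°  ·
  (2,4): δ = 35.57°  ✓
  (2,5): δ = 25.78°  ✓
  (3,4): δ = 88.64°  ·
  (3,5): δ = 27.29°  ✓
  (4,5): δ = 118.65°  ·
antipodal pairs: 7

count = 7; pairs: (0,2), (0,3), (1,3), (1,4), (2,4), (2,5), (3,5)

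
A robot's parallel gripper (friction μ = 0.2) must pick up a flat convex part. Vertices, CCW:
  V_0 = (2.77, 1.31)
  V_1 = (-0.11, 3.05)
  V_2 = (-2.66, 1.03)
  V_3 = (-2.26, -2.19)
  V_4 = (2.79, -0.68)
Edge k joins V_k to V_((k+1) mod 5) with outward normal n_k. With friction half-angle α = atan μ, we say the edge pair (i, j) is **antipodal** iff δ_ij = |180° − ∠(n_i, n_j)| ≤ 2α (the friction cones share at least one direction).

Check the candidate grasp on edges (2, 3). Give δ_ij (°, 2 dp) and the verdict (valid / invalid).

α = atan 0.2 = 11.31°;  2α = 22.62°
edge 2: e_2 = (+0.40, -3.22);  n_2 = (-0.9924, -0.1233)
edge 3: e_3 = (+5.05, +1.51);  n_3 = (+0.2865, -0.9581)
∠(n_2, n_3) = 99.57°
δ = |180° − 99.57°| = 80.43°
80.43° > 2α = 22.62°  →  invalid

δ = 80.43°, invalid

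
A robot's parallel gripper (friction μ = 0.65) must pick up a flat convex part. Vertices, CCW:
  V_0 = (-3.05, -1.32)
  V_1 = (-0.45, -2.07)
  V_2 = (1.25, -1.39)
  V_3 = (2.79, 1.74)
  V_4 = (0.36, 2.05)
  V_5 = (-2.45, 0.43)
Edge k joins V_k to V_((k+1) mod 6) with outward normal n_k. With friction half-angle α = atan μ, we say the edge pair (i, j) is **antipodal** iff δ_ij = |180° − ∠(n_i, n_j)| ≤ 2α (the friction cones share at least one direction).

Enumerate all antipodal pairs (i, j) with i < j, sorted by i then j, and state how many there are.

count = 7; pairs: (0,3), (0,4), (1,3), (1,4), (1,5), (2,4), (2,5)

α = atan 0.65 = 33.02°;  2α = 66.05°
n_0 = (-0.2772, -0.9608)
n_1 = (+0.3714, -0.9285)
n_2 = (+0.8973, -0.4415)
n_3 = (+0.1265, +0.9920)
n_4 = (-0.4995, +0.8663)
n_5 = (-0.9459, +0.3243)
  (0,1): δ = 142.11°  ·
  (0,2): δ = 100.11°  ·
  (0,3): δ = 8.82°  ✓
  (0,4): δ = 46.05°  ✓
  (0,5): δ = 87.17°  ·
  (1,2): δ = 138.00°  ·
  (1,3): δ = 29.07°  ✓
  (1,4): δ = 8.16°  ✓
  (1,5): δ = 49.27°  ✓
  (2,3): δ = 71.07°  ·
  (2,4): δ = 33.84°  ✓
  (2,5): δ = 7.27°  ✓
  (3,4): δ = 142.77°  ·
  (3,5): δ = 101.65°  ·
  (4,5): δ = 138.89°  ·
antipodal pairs: 7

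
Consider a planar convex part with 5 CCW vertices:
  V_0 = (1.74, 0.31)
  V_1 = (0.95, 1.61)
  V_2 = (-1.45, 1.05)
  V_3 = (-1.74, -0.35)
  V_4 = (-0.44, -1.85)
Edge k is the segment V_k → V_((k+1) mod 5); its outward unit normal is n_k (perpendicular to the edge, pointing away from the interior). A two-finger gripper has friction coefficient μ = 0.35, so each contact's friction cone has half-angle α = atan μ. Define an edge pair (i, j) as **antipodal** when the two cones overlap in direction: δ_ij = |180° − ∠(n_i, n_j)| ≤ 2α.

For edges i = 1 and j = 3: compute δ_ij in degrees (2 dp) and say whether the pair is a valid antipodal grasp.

δ = 62.22°, invalid

α = atan 0.35 = 19.29°;  2α = 38.58°
edge 1: e_1 = (-2.40, -0.56);  n_1 = (-0.2272, +0.9738)
edge 3: e_3 = (+1.30, -1.50);  n_3 = (-0.7557, -0.6549)
∠(n_1, n_3) = 117.78°
δ = |180° − 117.78°| = 62.22°
62.22° > 2α = 38.58°  →  invalid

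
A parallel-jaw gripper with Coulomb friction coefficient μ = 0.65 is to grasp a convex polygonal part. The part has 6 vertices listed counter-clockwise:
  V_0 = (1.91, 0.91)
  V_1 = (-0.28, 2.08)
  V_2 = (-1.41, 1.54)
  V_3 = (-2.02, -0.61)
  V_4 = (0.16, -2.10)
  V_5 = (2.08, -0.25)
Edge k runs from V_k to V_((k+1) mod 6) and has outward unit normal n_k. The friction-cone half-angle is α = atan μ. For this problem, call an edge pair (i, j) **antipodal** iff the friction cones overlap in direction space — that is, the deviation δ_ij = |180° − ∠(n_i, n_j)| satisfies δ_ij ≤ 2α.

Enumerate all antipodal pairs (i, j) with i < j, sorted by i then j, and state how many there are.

count = 6; pairs: (0,3), (1,3), (1,4), (2,4), (2,5), (3,5)

α = atan 0.65 = 33.02°;  2α = 66.05°
n_0 = (+0.4712, +0.8820)
n_1 = (-0.4312, +0.9023)
n_2 = (-0.9620, +0.2729)
n_3 = (-0.5643, -0.8256)
n_4 = (+0.6939, -0.7201)
n_5 = (+0.9894, +0.1450)
  (0,1): δ = 126.34°  ·
  (0,2): δ = 77.73°  ·
  (0,3): δ = 6.24°  ✓
  (0,4): δ = 72.05°  ·
  (0,5): δ = 126.45°  ·
  (1,2): δ = 131.38°  ·
  (1,3): δ = 59.89°  ✓
  (1,4): δ = 18.39°  ✓
  (1,5): δ = 72.80°  ·
  (2,3): δ = 108.51°  ·
  (2,4): δ = 30.22°  ✓
  (2,5): δ = 24.18°  ✓
  (3,4): δ = 101.71°  ·
  (3,5): δ = 47.31°  ✓
  (4,5): δ = 125.60°  ·
antipodal pairs: 6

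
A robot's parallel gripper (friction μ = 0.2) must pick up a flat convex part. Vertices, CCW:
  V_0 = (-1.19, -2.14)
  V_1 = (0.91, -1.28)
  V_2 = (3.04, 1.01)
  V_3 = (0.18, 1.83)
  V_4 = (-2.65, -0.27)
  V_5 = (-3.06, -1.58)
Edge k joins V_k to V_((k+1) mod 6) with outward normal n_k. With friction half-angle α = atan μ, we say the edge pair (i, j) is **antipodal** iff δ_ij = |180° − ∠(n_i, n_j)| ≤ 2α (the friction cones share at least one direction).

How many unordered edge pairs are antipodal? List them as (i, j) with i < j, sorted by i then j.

count = 3; pairs: (0,3), (1,3), (2,5)

α = atan 0.2 = 11.31°;  2α = 22.62°
n_0 = (+0.3790, -0.9254)
n_1 = (+0.7322, -0.6811)
n_2 = (+0.2756, +0.9613)
n_3 = (-0.5959, +0.8031)
n_4 = (-0.9544, +0.2987)
n_5 = (-0.2869, -0.9580)
  (0,1): δ = 155.20°  ·
  (0,2): δ = 38.27°  ·
  (0,3): δ = 14.31°  ✓
  (0,4): δ = 50.35°  ·
  (0,5): δ = 141.06°  ·
  (1,2): δ = 63.07°  ·
  (1,3): δ = 10.50°  ✓
  (1,4): δ = 25.55°  ·
  (1,5): δ = 116.26°  ·
  (2,3): δ = 127.42°  ·
  (2,4): δ = 91.38°  ·
  (2,5): δ = 0.67°  ✓
  (3,4): δ = 143.96°  ·
  (3,5): δ = 53.25°  ·
  (4,5): δ = 89.29°  ·
antipodal pairs: 3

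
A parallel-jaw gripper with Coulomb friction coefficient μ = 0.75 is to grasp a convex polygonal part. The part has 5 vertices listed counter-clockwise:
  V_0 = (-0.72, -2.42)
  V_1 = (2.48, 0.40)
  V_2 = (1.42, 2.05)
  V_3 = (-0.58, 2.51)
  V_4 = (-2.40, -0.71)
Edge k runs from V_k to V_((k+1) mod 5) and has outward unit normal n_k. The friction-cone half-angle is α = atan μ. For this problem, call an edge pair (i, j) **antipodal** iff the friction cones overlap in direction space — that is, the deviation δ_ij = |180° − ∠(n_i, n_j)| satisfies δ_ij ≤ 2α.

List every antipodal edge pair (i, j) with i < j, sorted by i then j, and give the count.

α = atan 0.75 = 36.87°;  2α = 73.74°
n_0 = (+0.6612, -0.7502)
n_1 = (+0.8413, +0.5405)
n_2 = (+0.2241, +0.9746)
n_3 = (-0.8706, +0.4921)
n_4 = (-0.7133, -0.7008)
  (0,1): δ = 98.67°  ·
  (0,2): δ = 54.34°  ✓
  (0,3): δ = 19.14°  ✓
  (0,4): δ = 93.10°  ·
  (1,2): δ = 135.67°  ·
  (1,3): δ = 62.19°  ✓
  (1,4): δ = 11.78°  ✓
  (2,3): δ = 106.52°  ·
  (2,4): δ = 32.55°  ✓
  (3,4): δ = 106.03°  ·
antipodal pairs: 5

count = 5; pairs: (0,2), (0,3), (1,3), (1,4), (2,4)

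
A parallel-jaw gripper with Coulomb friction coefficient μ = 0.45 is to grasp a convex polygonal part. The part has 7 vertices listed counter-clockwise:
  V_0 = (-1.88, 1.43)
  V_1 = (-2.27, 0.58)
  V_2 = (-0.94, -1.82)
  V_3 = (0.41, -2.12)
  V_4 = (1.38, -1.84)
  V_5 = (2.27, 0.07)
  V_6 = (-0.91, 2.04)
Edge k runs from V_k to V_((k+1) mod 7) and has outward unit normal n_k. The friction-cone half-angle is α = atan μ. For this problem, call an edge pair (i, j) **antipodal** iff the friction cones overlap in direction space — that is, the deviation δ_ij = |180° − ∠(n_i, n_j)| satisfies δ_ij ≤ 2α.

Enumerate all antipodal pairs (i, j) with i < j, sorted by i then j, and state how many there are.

α = atan 0.45 = 24.23°;  2α = 48.46°
n_0 = (-0.9089, +0.4170)
n_1 = (-0.8747, -0.4847)
n_2 = (-0.2169, -0.9762)
n_3 = (+0.2773, -0.9608)
n_4 = (+0.9064, -0.4224)
n_5 = (+0.5266, +0.8501)
n_6 = (-0.5324, +0.8465)
  (0,1): δ = 126.36°  ·
  (0,2): δ = 77.88°  ·
  (0,3): δ = 49.25°  ·
  (0,4): δ = 0.34°  ✓
  (0,5): δ = 82.87°  ·
  (0,6): δ = 146.81°  ·
  (1,2): δ = 131.52°  ·
  (1,3): δ = 102.89°  ·
  (1,4): δ = 53.98°  ·
  (1,5): δ = 29.23°  ✓
  (1,6): δ = 93.17°  ·
  (2,3): δ = 151.37°  ·
  (2,4): δ = 102.46°  ·
  (2,5): δ = 19.25°  ✓
  (2,6): δ = 44.69°  ✓
  (3,4): δ = 131.09°  ·
  (3,5): δ = 47.88°  ✓
  (3,6): δ = 16.06°  ✓
  (4,5): δ = 96.79°  ·
  (4,6): δ = 32.85°  ✓
  (5,6): δ = 116.06°  ·
antipodal pairs: 7

count = 7; pairs: (0,4), (1,5), (2,5), (2,6), (3,5), (3,6), (4,6)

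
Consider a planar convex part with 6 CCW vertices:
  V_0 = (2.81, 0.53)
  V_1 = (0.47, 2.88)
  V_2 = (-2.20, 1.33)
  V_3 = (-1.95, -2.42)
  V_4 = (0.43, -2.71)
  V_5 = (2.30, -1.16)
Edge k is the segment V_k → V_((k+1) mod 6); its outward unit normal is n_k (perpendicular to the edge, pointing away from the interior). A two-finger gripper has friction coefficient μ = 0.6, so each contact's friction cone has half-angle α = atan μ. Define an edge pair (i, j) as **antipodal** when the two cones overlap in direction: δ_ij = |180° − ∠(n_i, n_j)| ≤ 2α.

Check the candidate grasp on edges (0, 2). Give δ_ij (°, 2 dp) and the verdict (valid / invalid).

α = atan 0.6 = 30.96°;  2α = 61.93°
edge 0: e_0 = (-2.34, +2.35);  n_0 = (+0.7086, +0.7056)
edge 2: e_2 = (+0.25, -3.75);  n_2 = (-0.9978, -0.0665)
∠(n_0, n_2) = 138.94°
δ = |180° − 138.94°| = 41.06°
41.06° ≤ 2α = 61.93°  →  valid

δ = 41.06°, valid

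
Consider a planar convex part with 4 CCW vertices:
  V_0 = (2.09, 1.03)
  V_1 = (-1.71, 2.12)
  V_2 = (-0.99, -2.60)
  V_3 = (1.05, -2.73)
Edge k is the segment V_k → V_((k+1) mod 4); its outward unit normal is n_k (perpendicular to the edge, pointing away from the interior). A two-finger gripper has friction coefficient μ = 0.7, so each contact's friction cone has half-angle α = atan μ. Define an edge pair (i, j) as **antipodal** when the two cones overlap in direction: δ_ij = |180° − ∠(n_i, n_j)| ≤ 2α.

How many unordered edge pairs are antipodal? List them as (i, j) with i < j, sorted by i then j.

count = 3; pairs: (0,1), (0,2), (1,3)

α = atan 0.7 = 34.99°;  2α = 69.98°
n_0 = (+0.2757, +0.9612)
n_1 = (-0.9886, -0.1508)
n_2 = (-0.0636, -0.9980)
n_3 = (+0.9638, -0.2666)
  (0,1): δ = 65.32°  ✓
  (0,2): δ = 12.36°  ✓
  (0,3): δ = 90.54°  ·
  (1,2): δ = 102.32°  ·
  (1,3): δ = 24.13°  ✓
  (2,3): δ = 101.81°  ·
antipodal pairs: 3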